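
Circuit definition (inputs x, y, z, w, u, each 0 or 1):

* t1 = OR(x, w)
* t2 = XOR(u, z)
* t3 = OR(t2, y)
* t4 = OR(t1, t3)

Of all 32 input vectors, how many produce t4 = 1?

t4 = OR(t1, t3) must be 1, so at least one of t1, t3 is 1.
Enumerating the 32 input combinations, 30 give t4 = 1 and 2 give t4 = 0.

30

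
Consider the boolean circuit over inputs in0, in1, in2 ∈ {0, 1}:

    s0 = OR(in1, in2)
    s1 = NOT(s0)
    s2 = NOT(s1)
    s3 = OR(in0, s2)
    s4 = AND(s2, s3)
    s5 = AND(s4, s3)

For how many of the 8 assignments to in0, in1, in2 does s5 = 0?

s5 = AND(s4, s3) must be 0, so at least one of s4, s3 is 0.
Satisfying assignments:
  in0=0, in1=0, in2=0
  in0=1, in1=0, in2=0

2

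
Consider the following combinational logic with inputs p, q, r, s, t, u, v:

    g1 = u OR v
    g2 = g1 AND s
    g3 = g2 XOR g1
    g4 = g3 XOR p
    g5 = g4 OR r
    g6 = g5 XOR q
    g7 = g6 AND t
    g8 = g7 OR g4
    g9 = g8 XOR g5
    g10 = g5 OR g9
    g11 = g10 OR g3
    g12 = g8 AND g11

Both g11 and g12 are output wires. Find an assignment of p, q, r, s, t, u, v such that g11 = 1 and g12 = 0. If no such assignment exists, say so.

p=1, q=0, r=0, s=0, t=0, u=1, v=1

Check with p=1, q=0, r=0, s=0, t=0, u=1, v=1:
g1 = u OR v = 1 OR 1 = 1
g2 = g1 AND s = 1 AND 0 = 0
g3 = g2 XOR g1 = 0 XOR 1 = 1
g4 = g3 XOR p = 1 XOR 1 = 0
g5 = g4 OR r = 0 OR 0 = 0
g6 = g5 XOR q = 0 XOR 0 = 0
g7 = g6 AND t = 0 AND 0 = 0
g8 = g7 OR g4 = 0 OR 0 = 0
g9 = g8 XOR g5 = 0 XOR 0 = 0
g10 = g5 OR g9 = 0 OR 0 = 0
g11 = g10 OR g3 = 0 OR 1 = 1
g12 = g8 AND g11 = 0 AND 1 = 0
So g11 = 1 and g12 = 0.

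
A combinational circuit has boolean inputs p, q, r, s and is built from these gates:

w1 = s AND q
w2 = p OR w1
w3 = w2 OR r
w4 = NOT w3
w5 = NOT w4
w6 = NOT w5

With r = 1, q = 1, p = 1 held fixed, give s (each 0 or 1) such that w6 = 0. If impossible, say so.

Check with r = 1, q = 1, p = 1 and s=1:
w1 = s AND q = 1 AND 1 = 1
w2 = p OR w1 = 1 OR 1 = 1
w3 = w2 OR r = 1 OR 1 = 1
w4 = NOT w3 = NOT 1 = 0
w5 = NOT w4 = NOT 0 = 1
w6 = NOT w5 = NOT 1 = 0
So w6 = 0.

s=1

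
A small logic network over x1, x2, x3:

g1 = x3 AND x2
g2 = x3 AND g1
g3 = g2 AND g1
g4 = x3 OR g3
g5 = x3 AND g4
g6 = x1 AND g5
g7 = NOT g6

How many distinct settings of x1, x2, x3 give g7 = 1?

6

g7 = NOT g6 must be 1, so g6 = 0.
g6 = x1 AND g5 must be 0, so at least one of x1, g5 is 0.
Satisfying assignments:
  x1=0, x2=0, x3=0
  x1=0, x2=0, x3=1
  x1=0, x2=1, x3=0
  x1=0, x2=1, x3=1
  x1=1, x2=0, x3=0
  x1=1, x2=1, x3=0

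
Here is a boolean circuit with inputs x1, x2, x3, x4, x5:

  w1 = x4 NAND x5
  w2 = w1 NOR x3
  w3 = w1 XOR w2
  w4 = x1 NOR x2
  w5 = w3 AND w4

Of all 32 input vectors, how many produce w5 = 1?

w5 = w3 AND w4 must be 1, so both w3 = 1 and w4 = 1.
Enumerating the 32 input combinations, 7 give w5 = 1 and 25 give w5 = 0.

7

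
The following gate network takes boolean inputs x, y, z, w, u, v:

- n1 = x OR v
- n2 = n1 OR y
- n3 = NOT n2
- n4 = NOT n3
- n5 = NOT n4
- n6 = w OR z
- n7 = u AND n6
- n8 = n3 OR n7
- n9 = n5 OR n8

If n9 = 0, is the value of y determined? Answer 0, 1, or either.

either

Both values of y occur among assignments with n9 = 0:
  y=0: x=0, y=0, z=0, w=0, u=0, v=1
  y=1: x=0, y=1, z=0, w=0, u=0, v=0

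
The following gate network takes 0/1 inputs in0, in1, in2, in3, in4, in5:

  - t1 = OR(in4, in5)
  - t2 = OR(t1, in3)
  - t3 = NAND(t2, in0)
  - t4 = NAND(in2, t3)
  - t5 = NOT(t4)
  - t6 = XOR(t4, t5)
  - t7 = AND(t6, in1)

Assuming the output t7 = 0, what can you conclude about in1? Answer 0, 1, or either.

0

t7 = AND(t6, in1) must be 0, so at least one of t6, in1 is 0.
Every assignment with t7 = 0 has in1 = 0; there are 32 such assignment(s).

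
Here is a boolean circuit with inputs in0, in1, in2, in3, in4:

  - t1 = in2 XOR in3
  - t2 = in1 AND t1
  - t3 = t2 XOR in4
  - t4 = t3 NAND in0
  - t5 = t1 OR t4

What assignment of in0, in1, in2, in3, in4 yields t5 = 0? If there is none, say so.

t5 = t1 OR t4 must be 0, so both t1 = 0 and t4 = 0.
t1 = in2 XOR in3 must be 0, so in2 and in3 are equal.
t4 = t3 NAND in0 must be 0, so both t3 = 1 and in0 = 1.
Check with in0=1, in1=1, in2=1, in3=1, in4=1:
t1 = in2 XOR in3 = 1 XOR 1 = 0
t2 = in1 AND t1 = 1 AND 0 = 0
t3 = t2 XOR in4 = 0 XOR 1 = 1
t4 = t3 NAND in0 = 1 NAND 1 = 0
t5 = t1 OR t4 = 0 OR 0 = 0
So t5 = 0 as required.

in0=1, in1=1, in2=1, in3=1, in4=1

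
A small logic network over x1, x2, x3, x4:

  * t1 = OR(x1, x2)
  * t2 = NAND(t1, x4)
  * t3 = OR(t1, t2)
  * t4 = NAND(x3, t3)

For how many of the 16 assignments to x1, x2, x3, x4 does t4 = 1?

t4 = NAND(x3, t3) must be 1, so at least one of x3, t3 is 0.
Enumerating the 16 input combinations, 8 give t4 = 1 and 8 give t4 = 0.

8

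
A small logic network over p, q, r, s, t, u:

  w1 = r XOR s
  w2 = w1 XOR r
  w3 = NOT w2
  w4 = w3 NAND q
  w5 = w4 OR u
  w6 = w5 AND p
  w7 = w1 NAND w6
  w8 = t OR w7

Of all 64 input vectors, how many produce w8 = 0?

w8 = t OR w7 must be 0, so both t = 0 and w7 = 0.
Enumerating the 64 input combinations, 7 give w8 = 0 and 57 give w8 = 1.

7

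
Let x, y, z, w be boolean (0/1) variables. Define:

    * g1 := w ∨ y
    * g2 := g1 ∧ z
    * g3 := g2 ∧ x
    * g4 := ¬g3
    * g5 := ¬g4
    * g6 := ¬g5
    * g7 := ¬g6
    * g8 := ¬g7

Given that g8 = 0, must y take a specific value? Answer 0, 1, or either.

either

Both values of y occur among assignments with g8 = 0:
  y=0: x=1, y=0, z=1, w=1
  y=1: x=1, y=1, z=1, w=0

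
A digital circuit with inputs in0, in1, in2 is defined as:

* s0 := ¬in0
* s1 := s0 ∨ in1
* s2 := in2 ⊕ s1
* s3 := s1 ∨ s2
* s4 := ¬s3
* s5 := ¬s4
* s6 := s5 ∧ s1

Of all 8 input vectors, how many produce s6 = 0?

2

s6 = s5 ∧ s1 must be 0, so at least one of s5, s1 is 0.
Satisfying assignments:
  in0=1, in1=0, in2=0
  in0=1, in1=0, in2=1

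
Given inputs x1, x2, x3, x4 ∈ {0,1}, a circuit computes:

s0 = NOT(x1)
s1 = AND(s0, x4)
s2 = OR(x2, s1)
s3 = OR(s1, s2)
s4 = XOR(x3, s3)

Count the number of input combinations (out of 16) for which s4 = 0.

8

s4 = XOR(x3, s3) must be 0, so x3 and s3 are equal.
Enumerating the 16 input combinations, 8 give s4 = 0 and 8 give s4 = 1.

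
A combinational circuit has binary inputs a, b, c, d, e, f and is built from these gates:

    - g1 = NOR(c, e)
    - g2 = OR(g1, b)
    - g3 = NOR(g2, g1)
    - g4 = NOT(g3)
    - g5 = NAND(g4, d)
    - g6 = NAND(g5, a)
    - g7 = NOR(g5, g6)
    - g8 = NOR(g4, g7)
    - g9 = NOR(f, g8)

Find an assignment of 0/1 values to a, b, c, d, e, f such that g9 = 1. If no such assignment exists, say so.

g9 = NOR(f, g8) must be 1, so both f = 0 and g8 = 0.
g8 = NOR(g4, g7) must be 0, so at least one of g4, g7 is 1.
Check with a=1 b=1 c=0 d=0 e=0 f=0:
g1 = NOR(c, e) = NOR(0, 0) = 1
g2 = OR(g1, b) = OR(1, 1) = 1
g3 = NOR(g2, g1) = NOR(1, 1) = 0
g4 = NOT(g3) = NOT 0 = 1
g5 = NAND(g4, d) = NAND(1, 0) = 1
g6 = NAND(g5, a) = NAND(1, 1) = 0
g7 = NOR(g5, g6) = NOR(1, 0) = 0
g8 = NOR(g4, g7) = NOR(1, 0) = 0
g9 = NOR(f, g8) = NOR(0, 0) = 1
So g9 = 1 as required.

a=1 b=1 c=0 d=0 e=0 f=0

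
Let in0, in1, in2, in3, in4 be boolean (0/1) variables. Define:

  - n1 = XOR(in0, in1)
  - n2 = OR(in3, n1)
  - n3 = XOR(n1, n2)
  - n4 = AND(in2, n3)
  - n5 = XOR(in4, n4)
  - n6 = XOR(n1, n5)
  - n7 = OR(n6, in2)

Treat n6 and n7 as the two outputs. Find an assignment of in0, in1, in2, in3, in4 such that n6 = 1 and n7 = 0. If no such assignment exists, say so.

Across all 32 input combinations, none give both n6 = 1 and n7 = 0.

no solution exists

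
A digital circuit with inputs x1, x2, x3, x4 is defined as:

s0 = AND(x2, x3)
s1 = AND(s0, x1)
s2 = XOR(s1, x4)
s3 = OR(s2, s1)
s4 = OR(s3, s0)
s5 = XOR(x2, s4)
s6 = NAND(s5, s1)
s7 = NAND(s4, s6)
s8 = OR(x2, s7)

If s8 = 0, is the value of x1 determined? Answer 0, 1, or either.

Both values of x1 occur among assignments with s8 = 0:
  x1=0: x1=0, x2=0, x3=0, x4=1
  x1=1: x1=1, x2=0, x3=0, x4=1

either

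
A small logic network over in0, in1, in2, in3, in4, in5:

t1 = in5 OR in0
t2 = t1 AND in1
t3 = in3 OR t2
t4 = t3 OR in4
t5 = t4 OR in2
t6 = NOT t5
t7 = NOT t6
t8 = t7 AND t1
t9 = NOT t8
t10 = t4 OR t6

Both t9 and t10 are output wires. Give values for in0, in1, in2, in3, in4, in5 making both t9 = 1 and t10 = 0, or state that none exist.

Check with in0=0 in1=1 in2=1 in3=0 in4=0 in5=0:
t1 = in5 OR in0 = 0 OR 0 = 0
t2 = t1 AND in1 = 0 AND 1 = 0
t3 = in3 OR t2 = 0 OR 0 = 0
t4 = t3 OR in4 = 0 OR 0 = 0
t5 = t4 OR in2 = 0 OR 1 = 1
t6 = NOT t5 = NOT 1 = 0
t7 = NOT t6 = NOT 0 = 1
t8 = t7 AND t1 = 1 AND 0 = 0
t9 = NOT t8 = NOT 0 = 1
t10 = t4 OR t6 = 0 OR 0 = 0
So t9 = 1 and t10 = 0.

in0=0 in1=1 in2=1 in3=0 in4=0 in5=0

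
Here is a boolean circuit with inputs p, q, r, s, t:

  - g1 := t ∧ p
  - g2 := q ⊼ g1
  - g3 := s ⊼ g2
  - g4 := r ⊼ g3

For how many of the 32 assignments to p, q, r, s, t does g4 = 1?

g4 = r ⊼ g3 must be 1, so at least one of r, g3 is 0.
Enumerating the 32 input combinations, 23 give g4 = 1 and 9 give g4 = 0.

23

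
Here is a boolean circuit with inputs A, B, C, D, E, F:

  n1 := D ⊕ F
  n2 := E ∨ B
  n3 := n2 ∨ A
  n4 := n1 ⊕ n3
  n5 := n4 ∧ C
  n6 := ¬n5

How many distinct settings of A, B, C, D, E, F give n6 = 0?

n6 = ¬n5 must be 0, so n5 = 1.
n5 = n4 ∧ C must be 1, so both n4 = 1 and C = 1.
Enumerating the 64 input combinations, 16 give n6 = 0 and 48 give n6 = 1.

16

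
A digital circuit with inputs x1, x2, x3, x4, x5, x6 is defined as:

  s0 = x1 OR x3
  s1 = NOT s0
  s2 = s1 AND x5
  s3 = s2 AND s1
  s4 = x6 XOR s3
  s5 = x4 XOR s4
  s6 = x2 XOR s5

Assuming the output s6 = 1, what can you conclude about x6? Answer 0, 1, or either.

either

Both values of x6 occur among assignments with s6 = 1:
  x6=0: x1=0, x2=0, x3=0, x4=0, x5=1, x6=0
  x6=1: x1=0, x2=0, x3=0, x4=0, x5=0, x6=1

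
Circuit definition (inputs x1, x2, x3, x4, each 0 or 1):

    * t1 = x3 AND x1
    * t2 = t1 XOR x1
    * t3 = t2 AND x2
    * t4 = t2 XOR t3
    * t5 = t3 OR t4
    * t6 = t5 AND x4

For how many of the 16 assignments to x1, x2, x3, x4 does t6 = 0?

14

t6 = t5 AND x4 must be 0, so at least one of t5, x4 is 0.
Enumerating the 16 input combinations, 14 give t6 = 0 and 2 give t6 = 1.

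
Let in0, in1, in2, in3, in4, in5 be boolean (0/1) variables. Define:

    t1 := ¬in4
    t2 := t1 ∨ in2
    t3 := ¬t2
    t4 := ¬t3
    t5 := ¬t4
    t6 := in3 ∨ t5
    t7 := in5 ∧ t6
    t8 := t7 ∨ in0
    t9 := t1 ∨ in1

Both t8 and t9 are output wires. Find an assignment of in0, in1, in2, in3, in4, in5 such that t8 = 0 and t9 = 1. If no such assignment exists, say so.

Check with in0=0, in1=1, in2=0, in3=0, in4=1, in5=0:
t1 = ¬in4 = ¬1 = 0
t2 = t1 ∨ in2 = 0 ∨ 0 = 0
t3 = ¬t2 = ¬0 = 1
t4 = ¬t3 = ¬1 = 0
t5 = ¬t4 = ¬0 = 1
t6 = in3 ∨ t5 = 0 ∨ 1 = 1
t7 = in5 ∧ t6 = 0 ∧ 1 = 0
t8 = t7 ∨ in0 = 0 ∨ 0 = 0
t9 = t1 ∨ in1 = 0 ∨ 1 = 1
So t8 = 0 and t9 = 1.

in0=0, in1=1, in2=0, in3=0, in4=1, in5=0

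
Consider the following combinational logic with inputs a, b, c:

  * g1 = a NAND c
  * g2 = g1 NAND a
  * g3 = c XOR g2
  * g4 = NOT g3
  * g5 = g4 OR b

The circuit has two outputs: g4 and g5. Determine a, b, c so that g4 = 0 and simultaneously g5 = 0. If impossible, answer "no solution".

a=0 b=0 c=0

Check with a=0 b=0 c=0:
g1 = a NAND c = 0 NAND 0 = 1
g2 = g1 NAND a = 1 NAND 0 = 1
g3 = c XOR g2 = 0 XOR 1 = 1
g4 = NOT g3 = NOT 1 = 0
g5 = g4 OR b = 0 OR 0 = 0
So g4 = 0 and g5 = 0.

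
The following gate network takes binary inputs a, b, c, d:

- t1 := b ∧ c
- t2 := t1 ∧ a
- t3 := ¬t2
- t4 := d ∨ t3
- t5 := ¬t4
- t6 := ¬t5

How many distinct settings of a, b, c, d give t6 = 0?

t6 = ¬t5 must be 0, so t5 = 1.
t5 = ¬t4 must be 1, so t4 = 0.
Satisfying assignments:
  a=1, b=1, c=1, d=0

1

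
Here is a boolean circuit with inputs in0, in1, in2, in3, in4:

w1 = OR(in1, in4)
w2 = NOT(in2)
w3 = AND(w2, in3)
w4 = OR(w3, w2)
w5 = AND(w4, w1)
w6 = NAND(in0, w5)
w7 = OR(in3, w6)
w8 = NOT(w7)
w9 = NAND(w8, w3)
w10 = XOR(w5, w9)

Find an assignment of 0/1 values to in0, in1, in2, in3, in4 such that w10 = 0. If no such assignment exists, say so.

Check with in0=0, in1=0, in2=0, in3=1, in4=1:
w1 = OR(in1, in4) = OR(0, 1) = 1
w2 = NOT(in2) = NOT 0 = 1
w3 = AND(w2, in3) = AND(1, 1) = 1
w4 = OR(w3, w2) = OR(1, 1) = 1
w5 = AND(w4, w1) = AND(1, 1) = 1
w6 = NAND(in0, w5) = NAND(0, 1) = 1
w7 = OR(in3, w6) = OR(1, 1) = 1
w8 = NOT(w7) = NOT 1 = 0
w9 = NAND(w8, w3) = NAND(0, 1) = 1
w10 = XOR(w5, w9) = XOR(1, 1) = 0
So w10 = 0 as required.

in0=0, in1=0, in2=0, in3=1, in4=1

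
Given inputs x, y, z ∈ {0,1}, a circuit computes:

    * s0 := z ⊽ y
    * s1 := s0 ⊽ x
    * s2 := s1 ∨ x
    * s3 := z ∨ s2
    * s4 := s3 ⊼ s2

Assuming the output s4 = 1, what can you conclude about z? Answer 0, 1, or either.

0

s4 = s3 ⊼ s2 must be 1, so at least one of s3, s2 is 0.
Every assignment with s4 = 1 has z = 0; there are 1 such assignment(s).
  x=0, y=0, z=0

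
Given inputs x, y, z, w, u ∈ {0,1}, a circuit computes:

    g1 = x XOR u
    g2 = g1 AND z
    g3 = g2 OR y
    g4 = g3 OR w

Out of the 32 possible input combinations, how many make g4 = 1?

26

g4 = g3 OR w must be 1, so at least one of g3, w is 1.
Enumerating the 32 input combinations, 26 give g4 = 1 and 6 give g4 = 0.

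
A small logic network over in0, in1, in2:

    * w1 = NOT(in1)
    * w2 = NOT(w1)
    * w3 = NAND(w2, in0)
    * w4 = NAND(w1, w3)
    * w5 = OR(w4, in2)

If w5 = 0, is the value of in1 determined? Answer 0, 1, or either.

0

w5 = OR(w4, in2) must be 0, so both w4 = 0 and in2 = 0.
w4 = NAND(w1, w3) must be 0, so both w1 = 1 and w3 = 1.
w1 = NOT(in1) must be 1, so in1 = 0.
Every assignment with w5 = 0 has in1 = 0; there are 2 such assignment(s).
  in0=0, in1=0, in2=0
  in0=1, in1=0, in2=0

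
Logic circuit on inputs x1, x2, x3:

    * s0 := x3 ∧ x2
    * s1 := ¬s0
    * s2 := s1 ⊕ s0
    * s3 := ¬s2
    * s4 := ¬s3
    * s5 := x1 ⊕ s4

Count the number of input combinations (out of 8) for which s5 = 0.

4

s5 = x1 ⊕ s4 must be 0, so x1 and s4 are equal.
Enumerating the 8 input combinations, 4 give s5 = 0 and 4 give s5 = 1.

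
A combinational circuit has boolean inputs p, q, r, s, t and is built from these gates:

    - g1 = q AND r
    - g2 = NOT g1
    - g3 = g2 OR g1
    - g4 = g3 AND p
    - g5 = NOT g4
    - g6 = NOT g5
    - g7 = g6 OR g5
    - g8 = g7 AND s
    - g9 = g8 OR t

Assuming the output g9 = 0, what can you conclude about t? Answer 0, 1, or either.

g9 = g8 OR t must be 0, so both g8 = 0 and t = 0.
g8 = g7 AND s must be 0, so at least one of g7, s is 0.
Every assignment with g9 = 0 has t = 0; there are 8 such assignment(s).

0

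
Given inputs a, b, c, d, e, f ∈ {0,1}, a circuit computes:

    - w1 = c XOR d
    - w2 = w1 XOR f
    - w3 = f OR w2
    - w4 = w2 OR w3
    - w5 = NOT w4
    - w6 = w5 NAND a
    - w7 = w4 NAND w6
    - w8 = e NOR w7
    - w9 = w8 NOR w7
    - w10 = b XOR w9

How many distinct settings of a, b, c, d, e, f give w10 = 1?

w10 = b XOR w9 must be 1, so b and w9 differ.
Enumerating the 64 input combinations, 32 give w10 = 1 and 32 give w10 = 0.

32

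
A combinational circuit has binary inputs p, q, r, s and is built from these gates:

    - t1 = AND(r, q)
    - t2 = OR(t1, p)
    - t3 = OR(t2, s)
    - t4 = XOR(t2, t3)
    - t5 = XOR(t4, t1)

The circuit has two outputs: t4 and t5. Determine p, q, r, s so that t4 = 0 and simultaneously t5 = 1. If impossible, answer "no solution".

Check with p=0, q=1, r=1, s=0:
t1 = AND(r, q) = AND(1, 1) = 1
t2 = OR(t1, p) = OR(1, 0) = 1
t3 = OR(t2, s) = OR(1, 0) = 1
t4 = XOR(t2, t3) = XOR(1, 1) = 0
t5 = XOR(t4, t1) = XOR(0, 1) = 1
So t4 = 0 and t5 = 1.

p=0, q=1, r=1, s=0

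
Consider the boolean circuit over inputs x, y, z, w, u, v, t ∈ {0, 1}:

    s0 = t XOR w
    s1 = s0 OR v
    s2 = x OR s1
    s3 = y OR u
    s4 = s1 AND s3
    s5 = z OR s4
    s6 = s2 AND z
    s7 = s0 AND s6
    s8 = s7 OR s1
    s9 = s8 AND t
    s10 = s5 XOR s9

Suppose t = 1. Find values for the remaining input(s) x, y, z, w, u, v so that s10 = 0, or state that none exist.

x=0, y=1, z=0, w=0, u=0, v=0

Check with t = 1 and x=0, y=1, z=0, w=0, u=0, v=0:
s0 = t XOR w = 1 XOR 0 = 1
s1 = s0 OR v = 1 OR 0 = 1
s2 = x OR s1 = 0 OR 1 = 1
s3 = y OR u = 1 OR 0 = 1
s4 = s1 AND s3 = 1 AND 1 = 1
s5 = z OR s4 = 0 OR 1 = 1
s6 = s2 AND z = 1 AND 0 = 0
s7 = s0 AND s6 = 1 AND 0 = 0
s8 = s7 OR s1 = 0 OR 1 = 1
s9 = s8 AND t = 1 AND 1 = 1
s10 = s5 XOR s9 = 1 XOR 1 = 0
So s10 = 0.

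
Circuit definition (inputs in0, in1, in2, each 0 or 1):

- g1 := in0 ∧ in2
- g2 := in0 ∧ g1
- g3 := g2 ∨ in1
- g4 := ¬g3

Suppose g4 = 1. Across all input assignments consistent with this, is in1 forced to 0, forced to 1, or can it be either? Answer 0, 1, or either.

g4 = ¬g3 must be 1, so g3 = 0.
g3 = g2 ∨ in1 must be 0, so both g2 = 0 and in1 = 0.
g2 = in0 ∧ g1 must be 0, so at least one of in0, g1 is 0.
Every assignment with g4 = 1 has in1 = 0; there are 3 such assignment(s).
  in0=0, in1=0, in2=0
  in0=0, in1=0, in2=1
  in0=1, in1=0, in2=0

0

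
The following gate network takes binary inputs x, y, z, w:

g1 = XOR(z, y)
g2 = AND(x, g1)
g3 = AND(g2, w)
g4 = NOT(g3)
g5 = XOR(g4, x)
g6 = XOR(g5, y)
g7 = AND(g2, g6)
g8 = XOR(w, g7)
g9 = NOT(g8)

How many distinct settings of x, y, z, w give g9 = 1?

g9 = NOT(g8) must be 1, so g8 = 0.
g8 = XOR(w, g7) must be 0, so w and g7 are equal.
Enumerating the 16 input combinations, 8 give g9 = 1 and 8 give g9 = 0.

8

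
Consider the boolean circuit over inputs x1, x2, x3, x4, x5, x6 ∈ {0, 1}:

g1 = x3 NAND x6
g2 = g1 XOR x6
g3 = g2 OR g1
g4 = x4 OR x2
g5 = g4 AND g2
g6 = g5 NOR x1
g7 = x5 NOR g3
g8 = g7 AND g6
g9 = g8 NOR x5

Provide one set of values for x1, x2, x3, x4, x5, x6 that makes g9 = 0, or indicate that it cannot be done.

x1=0 x2=1 x3=0 x4=1 x5=1 x6=0

g9 = g8 NOR x5 must be 0, so at least one of g8, x5 is 1.
Check with x1=0 x2=1 x3=0 x4=1 x5=1 x6=0:
g1 = x3 NAND x6 = 0 NAND 0 = 1
g2 = g1 XOR x6 = 1 XOR 0 = 1
g3 = g2 OR g1 = 1 OR 1 = 1
g4 = x4 OR x2 = 1 OR 1 = 1
g5 = g4 AND g2 = 1 AND 1 = 1
g6 = g5 NOR x1 = 1 NOR 0 = 0
g7 = x5 NOR g3 = 1 NOR 1 = 0
g8 = g7 AND g6 = 0 AND 0 = 0
g9 = g8 NOR x5 = 0 NOR 1 = 0
So g9 = 0 as required.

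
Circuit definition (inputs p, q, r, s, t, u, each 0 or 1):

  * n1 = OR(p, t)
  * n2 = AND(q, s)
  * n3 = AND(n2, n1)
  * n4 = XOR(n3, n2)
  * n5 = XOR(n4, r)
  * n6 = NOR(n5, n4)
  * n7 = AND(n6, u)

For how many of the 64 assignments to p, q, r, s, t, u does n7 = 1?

15

n7 = AND(n6, u) must be 1, so both n6 = 1 and u = 1.
Enumerating the 64 input combinations, 15 give n7 = 1 and 49 give n7 = 0.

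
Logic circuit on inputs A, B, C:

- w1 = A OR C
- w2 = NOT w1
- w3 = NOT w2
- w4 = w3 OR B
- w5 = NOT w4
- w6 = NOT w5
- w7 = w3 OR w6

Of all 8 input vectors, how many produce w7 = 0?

1

w7 = w3 OR w6 must be 0, so both w3 = 0 and w6 = 0.
Enumerating the 8 input combinations, 1 give w7 = 0 and 7 give w7 = 1.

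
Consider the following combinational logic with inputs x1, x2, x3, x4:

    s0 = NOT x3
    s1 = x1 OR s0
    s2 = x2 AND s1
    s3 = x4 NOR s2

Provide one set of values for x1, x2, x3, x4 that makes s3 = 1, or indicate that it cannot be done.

x1=0, x2=1, x3=1, x4=0

Check with x1=0, x2=1, x3=1, x4=0:
s0 = NOT x3 = NOT 1 = 0
s1 = x1 OR s0 = 0 OR 0 = 0
s2 = x2 AND s1 = 1 AND 0 = 0
s3 = x4 NOR s2 = 0 NOR 0 = 1
So s3 = 1 as required.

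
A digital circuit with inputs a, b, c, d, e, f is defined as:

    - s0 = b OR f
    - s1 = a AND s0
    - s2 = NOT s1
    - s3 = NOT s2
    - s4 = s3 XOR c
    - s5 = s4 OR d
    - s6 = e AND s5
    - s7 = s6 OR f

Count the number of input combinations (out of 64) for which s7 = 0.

20

s7 = s6 OR f must be 0, so both s6 = 0 and f = 0.
s6 = e AND s5 must be 0, so at least one of e, s5 is 0.
Enumerating the 64 input combinations, 20 give s7 = 0 and 44 give s7 = 1.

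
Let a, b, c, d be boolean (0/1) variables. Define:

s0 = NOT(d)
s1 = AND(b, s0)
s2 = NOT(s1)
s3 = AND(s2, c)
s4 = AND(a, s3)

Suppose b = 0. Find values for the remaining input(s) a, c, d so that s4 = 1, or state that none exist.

a=1 c=1 d=1

s4 = AND(a, s3) must be 1, so both a = 1 and s3 = 1.
Check with b = 0 and a=1, c=1, d=1:
s0 = NOT(d) = NOT 1 = 0
s1 = AND(b, s0) = AND(0, 0) = 0
s2 = NOT(s1) = NOT 0 = 1
s3 = AND(s2, c) = AND(1, 1) = 1
s4 = AND(a, s3) = AND(1, 1) = 1
So s4 = 1.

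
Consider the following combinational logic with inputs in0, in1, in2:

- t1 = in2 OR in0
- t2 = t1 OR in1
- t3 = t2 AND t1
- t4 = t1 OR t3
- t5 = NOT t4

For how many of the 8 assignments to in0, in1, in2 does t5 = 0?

t5 = NOT t4 must be 0, so t4 = 1.
t4 = t1 OR t3 must be 1, so at least one of t1, t3 is 1.
Enumerating the 8 input combinations, 6 give t5 = 0 and 2 give t5 = 1.

6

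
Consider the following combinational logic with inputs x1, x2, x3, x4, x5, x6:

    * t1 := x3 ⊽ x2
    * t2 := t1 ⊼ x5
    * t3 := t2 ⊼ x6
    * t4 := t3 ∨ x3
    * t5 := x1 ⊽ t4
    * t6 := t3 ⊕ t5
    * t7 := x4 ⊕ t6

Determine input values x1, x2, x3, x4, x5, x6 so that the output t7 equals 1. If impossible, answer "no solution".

x1=1 x2=0 x3=0 x4=0 x5=0 x6=0

Check with x1=1 x2=0 x3=0 x4=0 x5=0 x6=0:
t1 = x3 ⊽ x2 = 0 ⊽ 0 = 1
t2 = t1 ⊼ x5 = 1 ⊼ 0 = 1
t3 = t2 ⊼ x6 = 1 ⊼ 0 = 1
t4 = t3 ∨ x3 = 1 ∨ 0 = 1
t5 = x1 ⊽ t4 = 1 ⊽ 1 = 0
t6 = t3 ⊕ t5 = 1 ⊕ 0 = 1
t7 = x4 ⊕ t6 = 0 ⊕ 1 = 1
So t7 = 1 as required.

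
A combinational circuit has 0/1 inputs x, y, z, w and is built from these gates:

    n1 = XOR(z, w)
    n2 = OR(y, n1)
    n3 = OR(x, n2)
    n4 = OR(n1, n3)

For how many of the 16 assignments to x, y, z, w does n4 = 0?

n4 = OR(n1, n3) must be 0, so both n1 = 0 and n3 = 0.
n1 = XOR(z, w) must be 0, so z and w are equal.
n3 = OR(x, n2) must be 0, so both x = 0 and n2 = 0.
Enumerating the 16 input combinations, 2 give n4 = 0 and 14 give n4 = 1.

2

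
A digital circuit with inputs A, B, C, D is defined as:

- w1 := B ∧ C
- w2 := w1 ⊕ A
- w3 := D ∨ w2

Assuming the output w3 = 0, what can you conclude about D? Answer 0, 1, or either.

w3 = D ∨ w2 must be 0, so both D = 0 and w2 = 0.
Every assignment with w3 = 0 has D = 0; there are 4 such assignment(s).
  A=0, B=0, C=0, D=0
  A=0, B=0, C=1, D=0
  A=0, B=1, C=0, D=0
  A=1, B=1, C=1, D=0

0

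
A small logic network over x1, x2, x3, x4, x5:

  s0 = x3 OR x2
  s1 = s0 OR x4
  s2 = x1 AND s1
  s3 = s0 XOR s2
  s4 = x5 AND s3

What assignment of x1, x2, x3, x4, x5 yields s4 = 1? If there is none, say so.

x1=1 x2=0 x3=0 x4=1 x5=1

s4 = x5 AND s3 must be 1, so both x5 = 1 and s3 = 1.
s3 = s0 XOR s2 must be 1, so s0 and s2 differ.
Check with x1=1 x2=0 x3=0 x4=1 x5=1:
s0 = x3 OR x2 = 0 OR 0 = 0
s1 = s0 OR x4 = 0 OR 1 = 1
s2 = x1 AND s1 = 1 AND 1 = 1
s3 = s0 XOR s2 = 0 XOR 1 = 1
s4 = x5 AND s3 = 1 AND 1 = 1
So s4 = 1 as required.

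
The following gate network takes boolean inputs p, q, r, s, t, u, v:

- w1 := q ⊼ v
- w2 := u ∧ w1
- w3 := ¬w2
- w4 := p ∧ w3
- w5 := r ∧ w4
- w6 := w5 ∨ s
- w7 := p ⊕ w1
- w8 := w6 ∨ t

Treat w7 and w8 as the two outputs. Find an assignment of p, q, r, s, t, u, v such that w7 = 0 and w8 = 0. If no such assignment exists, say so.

Check with p=0, q=1, r=1, s=0, t=0, u=1, v=1:
w1 = q ⊼ v = 1 ⊼ 1 = 0
w2 = u ∧ w1 = 1 ∧ 0 = 0
w3 = ¬w2 = ¬0 = 1
w4 = p ∧ w3 = 0 ∧ 1 = 0
w5 = r ∧ w4 = 1 ∧ 0 = 0
w6 = w5 ∨ s = 0 ∨ 0 = 0
w7 = p ⊕ w1 = 0 ⊕ 0 = 0
w8 = w6 ∨ t = 0 ∨ 0 = 0
So w7 = 0 and w8 = 0.

p=0, q=1, r=1, s=0, t=0, u=1, v=1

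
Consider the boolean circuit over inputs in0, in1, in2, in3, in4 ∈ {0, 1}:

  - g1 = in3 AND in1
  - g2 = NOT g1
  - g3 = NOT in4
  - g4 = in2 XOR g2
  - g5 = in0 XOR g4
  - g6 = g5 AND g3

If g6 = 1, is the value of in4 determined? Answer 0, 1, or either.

g6 = g5 AND g3 must be 1, so both g5 = 1 and g3 = 1.
g5 = in0 XOR g4 must be 1, so in0 and g4 differ.
g3 = NOT in4 must be 1, so in4 = 0.
Every assignment with g6 = 1 has in4 = 0; there are 8 such assignment(s).

0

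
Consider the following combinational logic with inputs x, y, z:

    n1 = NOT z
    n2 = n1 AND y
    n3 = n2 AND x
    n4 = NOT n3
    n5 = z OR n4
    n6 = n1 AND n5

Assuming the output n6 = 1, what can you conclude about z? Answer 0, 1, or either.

0

n6 = n1 AND n5 must be 1, so both n1 = 1 and n5 = 1.
n1 = NOT z must be 1, so z = 0.
n5 = z OR n4 must be 1, so at least one of z, n4 is 1.
Every assignment with n6 = 1 has z = 0; there are 3 such assignment(s).
  x=0, y=0, z=0
  x=0, y=1, z=0
  x=1, y=0, z=0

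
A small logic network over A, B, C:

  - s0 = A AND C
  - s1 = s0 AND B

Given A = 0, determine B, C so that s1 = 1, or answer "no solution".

With A = 0 fixed, none of the 4 settings of B, C give s1 = 1.
For example, with B=1, C=1:
s0 = A AND C = 0 AND 1 = 0
s1 = s0 AND B = 0 AND 1 = 0
giving s1 = 0 ≠ 1.

no solution exists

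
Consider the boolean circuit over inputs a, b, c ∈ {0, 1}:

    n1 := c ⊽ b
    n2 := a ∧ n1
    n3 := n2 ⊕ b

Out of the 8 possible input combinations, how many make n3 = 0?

3

n3 = n2 ⊕ b must be 0, so n2 and b are equal.
Enumerating the 8 input combinations, 3 give n3 = 0 and 5 give n3 = 1.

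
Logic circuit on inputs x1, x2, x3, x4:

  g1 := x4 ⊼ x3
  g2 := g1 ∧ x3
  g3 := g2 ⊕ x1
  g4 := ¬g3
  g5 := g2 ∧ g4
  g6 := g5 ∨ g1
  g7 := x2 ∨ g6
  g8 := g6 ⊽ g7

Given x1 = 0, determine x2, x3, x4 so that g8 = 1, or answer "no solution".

x2=0, x3=1, x4=1

Check with x1 = 0 and x2=0, x3=1, x4=1:
g1 = x4 ⊼ x3 = 1 ⊼ 1 = 0
g2 = g1 ∧ x3 = 0 ∧ 1 = 0
g3 = g2 ⊕ x1 = 0 ⊕ 0 = 0
g4 = ¬g3 = ¬0 = 1
g5 = g2 ∧ g4 = 0 ∧ 1 = 0
g6 = g5 ∨ g1 = 0 ∨ 0 = 0
g7 = x2 ∨ g6 = 0 ∨ 0 = 0
g8 = g6 ⊽ g7 = 0 ⊽ 0 = 1
So g8 = 1.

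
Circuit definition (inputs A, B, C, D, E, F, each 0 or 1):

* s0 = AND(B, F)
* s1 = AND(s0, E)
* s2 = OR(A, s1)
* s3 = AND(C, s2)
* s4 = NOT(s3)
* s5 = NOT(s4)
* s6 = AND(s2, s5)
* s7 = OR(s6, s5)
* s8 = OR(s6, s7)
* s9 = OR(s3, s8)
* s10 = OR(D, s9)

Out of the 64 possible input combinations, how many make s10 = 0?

s10 = OR(D, s9) must be 0, so both D = 0 and s9 = 0.
Enumerating the 64 input combinations, 23 give s10 = 0 and 41 give s10 = 1.

23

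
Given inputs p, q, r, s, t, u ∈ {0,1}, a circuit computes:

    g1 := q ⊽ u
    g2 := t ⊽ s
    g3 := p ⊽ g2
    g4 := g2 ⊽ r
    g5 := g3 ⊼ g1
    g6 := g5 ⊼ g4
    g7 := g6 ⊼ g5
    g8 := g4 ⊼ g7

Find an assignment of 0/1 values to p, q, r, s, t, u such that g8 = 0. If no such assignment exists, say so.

p=0, q=0, r=0, s=1, t=0, u=0

g8 = g4 ⊼ g7 must be 0, so both g4 = 1 and g7 = 1.
g4 = g2 ⊽ r must be 1, so both g2 = 0 and r = 0.
Check with p=0, q=0, r=0, s=1, t=0, u=0:
g1 = q ⊽ u = 0 ⊽ 0 = 1
g2 = t ⊽ s = 0 ⊽ 1 = 0
g3 = p ⊽ g2 = 0 ⊽ 0 = 1
g4 = g2 ⊽ r = 0 ⊽ 0 = 1
g5 = g3 ⊼ g1 = 1 ⊼ 1 = 0
g6 = g5 ⊼ g4 = 0 ⊼ 1 = 1
g7 = g6 ⊼ g5 = 1 ⊼ 0 = 1
g8 = g4 ⊼ g7 = 1 ⊼ 1 = 0
So g8 = 0 as required.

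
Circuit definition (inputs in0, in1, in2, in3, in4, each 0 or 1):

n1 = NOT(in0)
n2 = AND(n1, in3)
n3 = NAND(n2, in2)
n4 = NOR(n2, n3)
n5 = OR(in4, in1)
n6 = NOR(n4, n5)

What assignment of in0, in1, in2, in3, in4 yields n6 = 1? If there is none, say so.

in0=1, in1=0, in2=0, in3=0, in4=0

n6 = NOR(n4, n5) must be 1, so both n4 = 0 and n5 = 0.
n4 = NOR(n2, n3) must be 0, so at least one of n2, n3 is 1.
Check with in0=1, in1=0, in2=0, in3=0, in4=0:
n1 = NOT(in0) = NOT 1 = 0
n2 = AND(n1, in3) = AND(0, 0) = 0
n3 = NAND(n2, in2) = NAND(0, 0) = 1
n4 = NOR(n2, n3) = NOR(0, 1) = 0
n5 = OR(in4, in1) = OR(0, 0) = 0
n6 = NOR(n4, n5) = NOR(0, 0) = 1
So n6 = 1 as required.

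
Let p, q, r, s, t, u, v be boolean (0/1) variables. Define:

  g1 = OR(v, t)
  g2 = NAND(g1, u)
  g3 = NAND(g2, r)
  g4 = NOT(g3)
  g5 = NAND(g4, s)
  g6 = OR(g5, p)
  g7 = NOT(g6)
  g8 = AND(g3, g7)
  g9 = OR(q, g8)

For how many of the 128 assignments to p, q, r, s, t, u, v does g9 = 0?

g9 = OR(q, g8) must be 0, so both q = 0 and g8 = 0.
g8 = AND(g3, g7) must be 0, so at least one of g3, g7 is 0.
Enumerating the 128 input combinations, 64 give g9 = 0 and 64 give g9 = 1.

64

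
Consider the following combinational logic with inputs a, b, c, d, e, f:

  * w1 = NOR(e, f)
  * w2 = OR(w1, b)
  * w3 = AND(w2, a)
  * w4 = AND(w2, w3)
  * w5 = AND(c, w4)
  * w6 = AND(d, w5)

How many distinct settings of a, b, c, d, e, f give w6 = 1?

5

w6 = AND(d, w5) must be 1, so both d = 1 and w5 = 1.
w5 = AND(c, w4) must be 1, so both c = 1 and w4 = 1.
Satisfying assignments:
  a=1, b=0, c=1, d=1, e=0, f=0
  a=1, b=1, c=1, d=1, e=0, f=0
  a=1, b=1, c=1, d=1, e=0, f=1
  a=1, b=1, c=1, d=1, e=1, f=0
  a=1, b=1, c=1, d=1, e=1, f=1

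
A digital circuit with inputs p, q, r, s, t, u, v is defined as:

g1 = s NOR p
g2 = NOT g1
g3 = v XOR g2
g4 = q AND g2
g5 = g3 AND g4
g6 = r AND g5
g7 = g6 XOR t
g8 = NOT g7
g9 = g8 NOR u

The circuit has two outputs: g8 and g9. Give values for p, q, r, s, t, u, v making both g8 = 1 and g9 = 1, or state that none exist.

no solution exists

Across all 128 input combinations, none give both g8 = 1 and g9 = 1.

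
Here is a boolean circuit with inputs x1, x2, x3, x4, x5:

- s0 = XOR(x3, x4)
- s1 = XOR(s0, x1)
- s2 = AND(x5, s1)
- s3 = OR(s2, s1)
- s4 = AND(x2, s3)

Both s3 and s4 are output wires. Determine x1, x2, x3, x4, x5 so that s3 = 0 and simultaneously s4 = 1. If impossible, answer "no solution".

no solution exists

Across all 32 input combinations, none give both s3 = 0 and s4 = 1.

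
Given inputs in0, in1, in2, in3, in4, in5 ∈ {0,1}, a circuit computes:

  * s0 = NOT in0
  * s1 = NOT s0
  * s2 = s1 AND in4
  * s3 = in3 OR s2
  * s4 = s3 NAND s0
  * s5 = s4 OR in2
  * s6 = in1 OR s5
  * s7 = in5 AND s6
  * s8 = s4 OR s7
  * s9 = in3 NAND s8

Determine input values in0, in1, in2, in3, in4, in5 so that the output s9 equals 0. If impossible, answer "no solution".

Check with in0=0 in1=0 in2=1 in3=1 in4=1 in5=1:
s0 = NOT in0 = NOT 0 = 1
s1 = NOT s0 = NOT 1 = 0
s2 = s1 AND in4 = 0 AND 1 = 0
s3 = in3 OR s2 = 1 OR 0 = 1
s4 = s3 NAND s0 = 1 NAND 1 = 0
s5 = s4 OR in2 = 0 OR 1 = 1
s6 = in1 OR s5 = 0 OR 1 = 1
s7 = in5 AND s6 = 1 AND 1 = 1
s8 = s4 OR s7 = 0 OR 1 = 1
s9 = in3 NAND s8 = 1 NAND 1 = 0
So s9 = 0 as required.

in0=0 in1=0 in2=1 in3=1 in4=1 in5=1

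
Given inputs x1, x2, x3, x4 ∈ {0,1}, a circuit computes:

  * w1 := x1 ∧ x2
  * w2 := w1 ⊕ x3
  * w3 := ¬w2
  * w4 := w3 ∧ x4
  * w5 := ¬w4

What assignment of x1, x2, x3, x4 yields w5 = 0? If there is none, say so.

x1=0, x2=0, x3=0, x4=1

Check with x1=0, x2=0, x3=0, x4=1:
w1 = x1 ∧ x2 = 0 ∧ 0 = 0
w2 = w1 ⊕ x3 = 0 ⊕ 0 = 0
w3 = ¬w2 = ¬0 = 1
w4 = w3 ∧ x4 = 1 ∧ 1 = 1
w5 = ¬w4 = ¬1 = 0
So w5 = 0 as required.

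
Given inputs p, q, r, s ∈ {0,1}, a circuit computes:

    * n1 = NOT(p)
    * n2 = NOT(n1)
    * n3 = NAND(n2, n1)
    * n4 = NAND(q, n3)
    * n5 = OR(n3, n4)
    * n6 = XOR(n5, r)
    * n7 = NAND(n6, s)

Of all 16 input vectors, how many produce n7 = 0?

4

n7 = NAND(n6, s) must be 0, so both n6 = 1 and s = 1.
n6 = XOR(n5, r) must be 1, so n5 and r differ.
Satisfying assignments:
  p=0, q=0, r=0, s=1
  p=0, q=1, r=0, s=1
  p=1, q=0, r=0, s=1
  p=1, q=1, r=0, s=1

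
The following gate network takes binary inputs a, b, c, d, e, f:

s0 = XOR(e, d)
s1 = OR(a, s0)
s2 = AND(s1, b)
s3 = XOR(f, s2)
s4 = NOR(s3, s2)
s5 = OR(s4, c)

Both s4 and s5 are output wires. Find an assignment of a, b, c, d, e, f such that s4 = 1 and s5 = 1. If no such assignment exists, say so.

Check with a=1, b=0, c=0, d=0, e=1, f=0:
s0 = XOR(e, d) = XOR(1, 0) = 1
s1 = OR(a, s0) = OR(1, 1) = 1
s2 = AND(s1, b) = AND(1, 0) = 0
s3 = XOR(f, s2) = XOR(0, 0) = 0
s4 = NOR(s3, s2) = NOR(0, 0) = 1
s5 = OR(s4, c) = OR(1, 0) = 1
So s4 = 1 and s5 = 1.

a=1, b=0, c=0, d=0, e=1, f=0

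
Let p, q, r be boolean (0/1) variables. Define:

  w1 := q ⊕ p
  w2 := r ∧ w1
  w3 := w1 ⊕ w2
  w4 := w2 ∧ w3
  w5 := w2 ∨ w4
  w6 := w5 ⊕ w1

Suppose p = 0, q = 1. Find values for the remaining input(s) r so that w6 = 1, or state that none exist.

Check with p = 0, q = 1 and r=0:
w1 = q ⊕ p = 1 ⊕ 0 = 1
w2 = r ∧ w1 = 0 ∧ 1 = 0
w3 = w1 ⊕ w2 = 1 ⊕ 0 = 1
w4 = w2 ∧ w3 = 0 ∧ 1 = 0
w5 = w2 ∨ w4 = 0 ∨ 0 = 0
w6 = w5 ⊕ w1 = 0 ⊕ 1 = 1
So w6 = 1.

r=0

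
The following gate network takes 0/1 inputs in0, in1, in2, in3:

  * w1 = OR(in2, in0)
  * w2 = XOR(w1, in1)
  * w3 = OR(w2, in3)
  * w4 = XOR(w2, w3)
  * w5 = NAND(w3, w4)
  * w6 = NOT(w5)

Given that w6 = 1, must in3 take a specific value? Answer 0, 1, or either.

w6 = NOT(w5) must be 1, so w5 = 0.
w5 = NAND(w3, w4) must be 0, so both w3 = 1 and w4 = 1.
Every assignment with w6 = 1 has in3 = 1; there are 4 such assignment(s).
  in0=0, in1=0, in2=0, in3=1
  in0=0, in1=1, in2=1, in3=1
  in0=1, in1=1, in2=0, in3=1
  in0=1, in1=1, in2=1, in3=1

1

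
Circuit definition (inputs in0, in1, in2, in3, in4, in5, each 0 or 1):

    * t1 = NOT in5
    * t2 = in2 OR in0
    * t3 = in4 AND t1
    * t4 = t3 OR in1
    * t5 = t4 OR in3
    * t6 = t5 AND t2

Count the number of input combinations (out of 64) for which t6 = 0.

t6 = t5 AND t2 must be 0, so at least one of t5, t2 is 0.
Enumerating the 64 input combinations, 25 give t6 = 0 and 39 give t6 = 1.

25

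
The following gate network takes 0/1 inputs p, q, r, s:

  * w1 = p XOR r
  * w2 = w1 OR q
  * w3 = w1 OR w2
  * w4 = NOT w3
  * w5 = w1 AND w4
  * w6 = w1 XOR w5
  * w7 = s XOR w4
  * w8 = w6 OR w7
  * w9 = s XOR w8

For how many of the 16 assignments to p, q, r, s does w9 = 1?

w9 = s XOR w8 must be 1, so s and w8 differ.
Enumerating the 16 input combinations, 8 give w9 = 1 and 8 give w9 = 0.

8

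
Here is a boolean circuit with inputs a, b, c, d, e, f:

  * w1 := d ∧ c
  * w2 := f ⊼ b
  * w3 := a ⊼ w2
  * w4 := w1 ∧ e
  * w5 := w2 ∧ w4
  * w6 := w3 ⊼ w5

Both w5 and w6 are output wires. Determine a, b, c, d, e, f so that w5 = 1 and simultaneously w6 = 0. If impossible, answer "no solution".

Check with a=0, b=0, c=1, d=1, e=1, f=0:
w1 = d ∧ c = 1 ∧ 1 = 1
w2 = f ⊼ b = 0 ⊼ 0 = 1
w3 = a ⊼ w2 = 0 ⊼ 1 = 1
w4 = w1 ∧ e = 1 ∧ 1 = 1
w5 = w2 ∧ w4 = 1 ∧ 1 = 1
w6 = w3 ⊼ w5 = 1 ⊼ 1 = 0
So w5 = 1 and w6 = 0.

a=0, b=0, c=1, d=1, e=1, f=0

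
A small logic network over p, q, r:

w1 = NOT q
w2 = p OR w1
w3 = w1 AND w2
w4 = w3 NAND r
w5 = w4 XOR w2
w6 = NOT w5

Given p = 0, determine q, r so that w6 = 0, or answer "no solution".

q=1, r=0

w6 = NOT w5 must be 0, so w5 = 1.
w5 = w4 XOR w2 must be 1, so w4 and w2 differ.
Check with p = 0 and q=1, r=0:
w1 = NOT q = NOT 1 = 0
w2 = p OR w1 = 0 OR 0 = 0
w3 = w1 AND w2 = 0 AND 0 = 0
w4 = w3 NAND r = 0 NAND 0 = 1
w5 = w4 XOR w2 = 1 XOR 0 = 1
w6 = NOT w5 = NOT 1 = 0
So w6 = 0.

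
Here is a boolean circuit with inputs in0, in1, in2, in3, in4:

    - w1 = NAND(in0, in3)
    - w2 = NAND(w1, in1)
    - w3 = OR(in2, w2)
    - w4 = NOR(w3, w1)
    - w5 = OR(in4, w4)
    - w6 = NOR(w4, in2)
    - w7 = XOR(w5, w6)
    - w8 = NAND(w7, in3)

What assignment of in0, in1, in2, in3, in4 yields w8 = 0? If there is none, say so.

in0=0, in1=1, in2=1, in3=1, in4=1

Check with in0=0, in1=1, in2=1, in3=1, in4=1:
w1 = NAND(in0, in3) = NAND(0, 1) = 1
w2 = NAND(w1, in1) = NAND(1, 1) = 0
w3 = OR(in2, w2) = OR(1, 0) = 1
w4 = NOR(w3, w1) = NOR(1, 1) = 0
w5 = OR(in4, w4) = OR(1, 0) = 1
w6 = NOR(w4, in2) = NOR(0, 1) = 0
w7 = XOR(w5, w6) = XOR(1, 0) = 1
w8 = NAND(w7, in3) = NAND(1, 1) = 0
So w8 = 0 as required.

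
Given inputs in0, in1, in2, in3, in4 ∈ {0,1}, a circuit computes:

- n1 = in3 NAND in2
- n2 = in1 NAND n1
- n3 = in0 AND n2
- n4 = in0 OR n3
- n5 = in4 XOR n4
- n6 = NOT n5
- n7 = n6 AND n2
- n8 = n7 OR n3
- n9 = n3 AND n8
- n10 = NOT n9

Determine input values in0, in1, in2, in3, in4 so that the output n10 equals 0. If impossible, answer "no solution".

in0=1, in1=0, in2=0, in3=1, in4=1

n10 = NOT n9 must be 0, so n9 = 1.
n9 = n3 AND n8 must be 1, so both n3 = 1 and n8 = 1.
Check with in0=1, in1=0, in2=0, in3=1, in4=1:
n1 = in3 NAND in2 = 1 NAND 0 = 1
n2 = in1 NAND n1 = 0 NAND 1 = 1
n3 = in0 AND n2 = 1 AND 1 = 1
n4 = in0 OR n3 = 1 OR 1 = 1
n5 = in4 XOR n4 = 1 XOR 1 = 0
n6 = NOT n5 = NOT 0 = 1
n7 = n6 AND n2 = 1 AND 1 = 1
n8 = n7 OR n3 = 1 OR 1 = 1
n9 = n3 AND n8 = 1 AND 1 = 1
n10 = NOT n9 = NOT 1 = 0
So n10 = 0 as required.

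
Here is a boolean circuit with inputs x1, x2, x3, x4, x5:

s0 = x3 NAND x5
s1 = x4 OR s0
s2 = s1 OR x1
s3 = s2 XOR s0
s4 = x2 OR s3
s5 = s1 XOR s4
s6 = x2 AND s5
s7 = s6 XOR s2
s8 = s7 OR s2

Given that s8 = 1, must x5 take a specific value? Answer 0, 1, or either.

either

Both values of x5 occur among assignments with s8 = 1:
  x5=0: x1=0, x2=0, x3=0, x4=0, x5=0
  x5=1: x1=0, x2=0, x3=0, x4=0, x5=1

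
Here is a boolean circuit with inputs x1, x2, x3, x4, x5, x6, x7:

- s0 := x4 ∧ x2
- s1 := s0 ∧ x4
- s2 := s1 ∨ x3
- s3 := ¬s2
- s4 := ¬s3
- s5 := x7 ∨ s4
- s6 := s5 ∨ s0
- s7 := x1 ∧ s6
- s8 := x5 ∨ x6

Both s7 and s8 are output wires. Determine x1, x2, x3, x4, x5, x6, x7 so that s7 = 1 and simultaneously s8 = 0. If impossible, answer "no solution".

x1=1 x2=1 x3=1 x4=1 x5=0 x6=0 x7=1

Check with x1=1 x2=1 x3=1 x4=1 x5=0 x6=0 x7=1:
s0 = x4 ∧ x2 = 1 ∧ 1 = 1
s1 = s0 ∧ x4 = 1 ∧ 1 = 1
s2 = s1 ∨ x3 = 1 ∨ 1 = 1
s3 = ¬s2 = ¬1 = 0
s4 = ¬s3 = ¬0 = 1
s5 = x7 ∨ s4 = 1 ∨ 1 = 1
s6 = s5 ∨ s0 = 1 ∨ 1 = 1
s7 = x1 ∧ s6 = 1 ∧ 1 = 1
s8 = x5 ∨ x6 = 0 ∨ 0 = 0
So s7 = 1 and s8 = 0.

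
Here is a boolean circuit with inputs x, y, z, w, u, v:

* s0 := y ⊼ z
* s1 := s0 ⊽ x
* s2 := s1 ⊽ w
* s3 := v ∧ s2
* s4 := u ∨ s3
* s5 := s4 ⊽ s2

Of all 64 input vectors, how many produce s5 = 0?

s5 = s4 ⊽ s2 must be 0, so at least one of s4, s2 is 1.
Enumerating the 64 input combinations, 46 give s5 = 0 and 18 give s5 = 1.

46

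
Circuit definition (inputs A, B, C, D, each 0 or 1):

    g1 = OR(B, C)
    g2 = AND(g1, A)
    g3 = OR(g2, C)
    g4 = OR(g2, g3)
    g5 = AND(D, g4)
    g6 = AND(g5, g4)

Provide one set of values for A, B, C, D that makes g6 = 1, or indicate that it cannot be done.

A=1, B=0, C=1, D=1

Check with A=1, B=0, C=1, D=1:
g1 = OR(B, C) = OR(0, 1) = 1
g2 = AND(g1, A) = AND(1, 1) = 1
g3 = OR(g2, C) = OR(1, 1) = 1
g4 = OR(g2, g3) = OR(1, 1) = 1
g5 = AND(D, g4) = AND(1, 1) = 1
g6 = AND(g5, g4) = AND(1, 1) = 1
So g6 = 1 as required.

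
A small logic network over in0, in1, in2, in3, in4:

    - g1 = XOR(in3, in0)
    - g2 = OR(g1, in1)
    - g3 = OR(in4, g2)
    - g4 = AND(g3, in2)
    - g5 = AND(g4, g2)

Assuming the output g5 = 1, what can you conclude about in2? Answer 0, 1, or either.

1

g5 = AND(g4, g2) must be 1, so both g4 = 1 and g2 = 1.
g4 = AND(g3, in2) must be 1, so both g3 = 1 and in2 = 1.
Every assignment with g5 = 1 has in2 = 1; there are 12 such assignment(s).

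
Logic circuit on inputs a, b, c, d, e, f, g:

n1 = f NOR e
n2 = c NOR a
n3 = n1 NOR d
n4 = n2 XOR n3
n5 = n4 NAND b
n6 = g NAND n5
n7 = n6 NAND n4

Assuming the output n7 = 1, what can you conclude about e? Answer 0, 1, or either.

Both values of e occur among assignments with n7 = 1:
  e=0: a=0, b=0, c=0, d=0, e=0, f=0, g=1
  e=1: a=0, b=0, c=0, d=0, e=1, f=0, g=0

either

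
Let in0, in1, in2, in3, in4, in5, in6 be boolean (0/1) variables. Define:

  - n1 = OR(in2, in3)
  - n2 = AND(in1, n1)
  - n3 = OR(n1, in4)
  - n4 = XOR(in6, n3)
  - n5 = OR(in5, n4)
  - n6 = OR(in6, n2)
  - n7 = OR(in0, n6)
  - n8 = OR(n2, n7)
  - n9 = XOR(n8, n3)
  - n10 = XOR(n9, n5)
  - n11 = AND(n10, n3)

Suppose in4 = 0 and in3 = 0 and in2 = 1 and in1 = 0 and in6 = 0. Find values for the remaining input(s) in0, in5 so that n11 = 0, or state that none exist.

Check with in4 = 0 and in3 = 0 and in2 = 1 and in1 = 0 and in6 = 0 and in0=0, in5=1:
n1 = OR(in2, in3) = OR(1, 0) = 1
n2 = AND(in1, n1) = AND(0, 1) = 0
n3 = OR(n1, in4) = OR(1, 0) = 1
n4 = XOR(in6, n3) = XOR(0, 1) = 1
n5 = OR(in5, n4) = OR(1, 1) = 1
n6 = OR(in6, n2) = OR(0, 0) = 0
n7 = OR(in0, n6) = OR(0, 0) = 0
n8 = OR(n2, n7) = OR(0, 0) = 0
n9 = XOR(n8, n3) = XOR(0, 1) = 1
n10 = XOR(n9, n5) = XOR(1, 1) = 0
n11 = AND(n10, n3) = AND(0, 1) = 0
So n11 = 0.

in0=0 in5=1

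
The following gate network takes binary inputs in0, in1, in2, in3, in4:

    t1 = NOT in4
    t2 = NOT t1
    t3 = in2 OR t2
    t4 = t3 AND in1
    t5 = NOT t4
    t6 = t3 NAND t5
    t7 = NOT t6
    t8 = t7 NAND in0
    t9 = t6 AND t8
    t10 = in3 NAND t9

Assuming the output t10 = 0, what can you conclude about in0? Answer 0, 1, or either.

Both values of in0 occur among assignments with t10 = 0:
  in0=0: in0=0, in1=0, in2=0, in3=1, in4=0
  in0=1: in0=1, in1=0, in2=0, in3=1, in4=0

either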